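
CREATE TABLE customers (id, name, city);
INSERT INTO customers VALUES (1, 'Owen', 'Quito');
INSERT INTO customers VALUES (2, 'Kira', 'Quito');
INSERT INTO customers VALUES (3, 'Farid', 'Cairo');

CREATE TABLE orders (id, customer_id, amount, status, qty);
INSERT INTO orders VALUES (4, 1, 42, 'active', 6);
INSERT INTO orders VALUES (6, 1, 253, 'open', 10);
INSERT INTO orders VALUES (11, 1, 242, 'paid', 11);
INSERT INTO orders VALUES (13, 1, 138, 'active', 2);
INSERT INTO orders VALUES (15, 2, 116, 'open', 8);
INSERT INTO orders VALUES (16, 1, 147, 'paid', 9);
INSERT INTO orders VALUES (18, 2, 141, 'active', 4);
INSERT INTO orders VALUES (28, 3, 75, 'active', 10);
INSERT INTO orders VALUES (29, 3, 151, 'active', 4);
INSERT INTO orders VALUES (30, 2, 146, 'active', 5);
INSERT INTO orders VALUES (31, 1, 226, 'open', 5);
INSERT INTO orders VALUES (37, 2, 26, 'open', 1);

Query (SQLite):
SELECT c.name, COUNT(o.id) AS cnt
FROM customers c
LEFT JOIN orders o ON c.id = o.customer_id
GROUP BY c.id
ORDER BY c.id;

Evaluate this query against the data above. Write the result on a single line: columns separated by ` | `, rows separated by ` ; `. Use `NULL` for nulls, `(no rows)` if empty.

LEFT JOIN keeps every customers row; unmatched ones get NULL for orders columns.
Group by customers.id and compute COUNT(o.id). COUNT(col) of an all-NULL group is 0.
  1: ids {4, 6, 11, 13, 16, 31} → COUNT(o.id)=6
  2: ids {15, 18, 30, 37} → COUNT(o.id)=4
  3: ids {28, 29} → COUNT(o.id)=2

Owen | 6 ; Kira | 4 ; Farid | 2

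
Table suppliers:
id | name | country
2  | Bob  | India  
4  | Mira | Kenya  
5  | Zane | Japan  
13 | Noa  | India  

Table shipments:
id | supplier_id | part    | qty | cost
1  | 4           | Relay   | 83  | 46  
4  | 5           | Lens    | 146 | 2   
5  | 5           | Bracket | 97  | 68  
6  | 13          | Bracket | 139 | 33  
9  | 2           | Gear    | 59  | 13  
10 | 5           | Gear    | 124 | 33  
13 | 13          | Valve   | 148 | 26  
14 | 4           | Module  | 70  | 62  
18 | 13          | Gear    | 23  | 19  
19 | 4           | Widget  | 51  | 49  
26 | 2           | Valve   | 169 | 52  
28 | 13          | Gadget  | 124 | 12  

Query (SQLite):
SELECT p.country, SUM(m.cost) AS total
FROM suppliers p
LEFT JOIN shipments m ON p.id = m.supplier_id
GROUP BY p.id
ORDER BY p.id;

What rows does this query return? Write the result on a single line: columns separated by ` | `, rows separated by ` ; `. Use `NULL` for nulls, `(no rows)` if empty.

LEFT JOIN keeps every suppliers row; unmatched ones get NULL for shipments columns.
Group by suppliers.id and compute SUM(m.cost). SUM over an all-NULL group is NULL.
  2: ids {9, 26} → SUM(m.cost)=65
  4: ids {1, 14, 19} → SUM(m.cost)=157
  5: ids {4, 5, 10} → SUM(m.cost)=103
  13: ids {6, 13, 18, 28} → SUM(m.cost)=90

India | 65 ; Kenya | 157 ; Japan | 103 ; India | 90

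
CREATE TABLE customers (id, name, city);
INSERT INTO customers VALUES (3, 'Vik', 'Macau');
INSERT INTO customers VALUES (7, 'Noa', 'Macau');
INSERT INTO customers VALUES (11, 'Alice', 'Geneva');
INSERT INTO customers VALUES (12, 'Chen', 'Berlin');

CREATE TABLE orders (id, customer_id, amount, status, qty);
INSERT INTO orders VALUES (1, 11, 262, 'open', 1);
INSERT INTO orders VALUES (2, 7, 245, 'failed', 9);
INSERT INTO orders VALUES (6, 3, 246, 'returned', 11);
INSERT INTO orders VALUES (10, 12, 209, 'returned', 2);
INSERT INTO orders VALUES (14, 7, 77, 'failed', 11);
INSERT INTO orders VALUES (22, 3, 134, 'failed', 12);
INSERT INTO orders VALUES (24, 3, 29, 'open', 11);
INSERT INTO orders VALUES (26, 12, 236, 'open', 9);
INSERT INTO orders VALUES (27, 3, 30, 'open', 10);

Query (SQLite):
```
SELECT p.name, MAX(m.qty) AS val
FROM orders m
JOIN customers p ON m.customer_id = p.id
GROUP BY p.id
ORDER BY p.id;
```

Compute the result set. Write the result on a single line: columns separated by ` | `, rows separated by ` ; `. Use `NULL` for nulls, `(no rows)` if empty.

Join each orders row to its customers via customer_id.
Group joined rows by customers.id; compute MAX(m.qty) per group.
  3: ids {6, 22, 24, 27} → MAX(m.qty)=12
  7: ids {2, 14} → MAX(m.qty)=11
  11: ids {1} → MAX(m.qty)=1
  12: ids {10, 26} → MAX(m.qty)=9

Vik | 12 ; Noa | 11 ; Alice | 1 ; Chen | 9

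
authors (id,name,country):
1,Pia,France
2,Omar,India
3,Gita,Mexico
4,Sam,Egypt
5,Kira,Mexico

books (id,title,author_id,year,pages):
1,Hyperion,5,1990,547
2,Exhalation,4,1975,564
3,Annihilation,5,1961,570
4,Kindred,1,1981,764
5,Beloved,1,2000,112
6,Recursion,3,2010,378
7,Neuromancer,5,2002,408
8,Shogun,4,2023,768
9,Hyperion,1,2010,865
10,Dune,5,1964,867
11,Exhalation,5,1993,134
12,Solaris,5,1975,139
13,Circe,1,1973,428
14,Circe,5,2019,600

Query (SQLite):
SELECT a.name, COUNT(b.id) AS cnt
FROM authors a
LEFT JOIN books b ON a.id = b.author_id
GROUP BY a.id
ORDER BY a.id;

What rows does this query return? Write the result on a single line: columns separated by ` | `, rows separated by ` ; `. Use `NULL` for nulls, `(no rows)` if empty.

Pia | 4 ; Omar | 0 ; Gita | 1 ; Sam | 2 ; Kira | 7

LEFT JOIN keeps every authors row; unmatched ones get NULL for books columns.
Group by authors.id and compute COUNT(b.id). COUNT(col) of an all-NULL group is 0.
  1: ids {4, 5, 9, 13} → COUNT(b.id)=4
  2: ids {—} → COUNT(b.id)=0
  3: ids {6} → COUNT(b.id)=1
  4: ids {2, 8} → COUNT(b.id)=2
  5: ids {1, 3, 7, 10, 11, 12, 14} → COUNT(b.id)=7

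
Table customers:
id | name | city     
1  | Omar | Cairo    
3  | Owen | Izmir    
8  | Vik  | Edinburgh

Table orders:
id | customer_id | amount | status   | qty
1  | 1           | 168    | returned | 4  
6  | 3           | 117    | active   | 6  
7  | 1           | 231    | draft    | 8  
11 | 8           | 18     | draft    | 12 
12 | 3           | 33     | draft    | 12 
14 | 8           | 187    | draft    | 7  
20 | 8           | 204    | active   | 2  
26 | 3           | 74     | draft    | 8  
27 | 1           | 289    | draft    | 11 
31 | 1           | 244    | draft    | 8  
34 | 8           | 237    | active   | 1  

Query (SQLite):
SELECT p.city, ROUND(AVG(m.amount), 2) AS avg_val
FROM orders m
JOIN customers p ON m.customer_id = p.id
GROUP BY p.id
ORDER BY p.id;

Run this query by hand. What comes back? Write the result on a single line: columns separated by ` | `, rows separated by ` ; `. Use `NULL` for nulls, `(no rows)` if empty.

Cairo | 233 ; Izmir | 74.67 ; Edinburgh | 161.5

Join each orders row to its customers via customer_id.
Group joined rows by customers.id; compute ROUND(AVG(m.amount), 2) per group.
  1: ids {1, 7, 27, 31} → ROUND(AVG(m.amount), 2)=233
  3: ids {6, 12, 26} → ROUND(AVG(m.amount), 2)=74.67
  8: ids {11, 14, 20, 34} → ROUND(AVG(m.amount), 2)=161.5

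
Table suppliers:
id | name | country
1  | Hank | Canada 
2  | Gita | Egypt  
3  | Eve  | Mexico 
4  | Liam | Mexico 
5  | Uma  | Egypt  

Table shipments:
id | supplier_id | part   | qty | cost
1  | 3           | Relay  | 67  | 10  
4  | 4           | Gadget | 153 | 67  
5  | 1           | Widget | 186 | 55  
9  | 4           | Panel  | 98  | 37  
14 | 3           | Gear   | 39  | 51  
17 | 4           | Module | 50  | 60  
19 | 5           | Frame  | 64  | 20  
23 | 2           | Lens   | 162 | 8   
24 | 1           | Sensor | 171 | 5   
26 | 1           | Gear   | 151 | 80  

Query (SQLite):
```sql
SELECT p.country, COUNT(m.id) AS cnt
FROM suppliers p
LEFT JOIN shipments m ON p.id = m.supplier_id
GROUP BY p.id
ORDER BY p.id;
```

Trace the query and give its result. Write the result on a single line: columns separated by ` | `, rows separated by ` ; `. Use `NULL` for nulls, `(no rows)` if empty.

LEFT JOIN keeps every suppliers row; unmatched ones get NULL for shipments columns.
Group by suppliers.id and compute COUNT(m.id). COUNT(col) of an all-NULL group is 0.
  1: ids {5, 24, 26} → COUNT(m.id)=3
  2: ids {23} → COUNT(m.id)=1
  3: ids {1, 14} → COUNT(m.id)=2
  4: ids {4, 9, 17} → COUNT(m.id)=3
  5: ids {19} → COUNT(m.id)=1

Canada | 3 ; Egypt | 1 ; Mexico | 2 ; Mexico | 3 ; Egypt | 1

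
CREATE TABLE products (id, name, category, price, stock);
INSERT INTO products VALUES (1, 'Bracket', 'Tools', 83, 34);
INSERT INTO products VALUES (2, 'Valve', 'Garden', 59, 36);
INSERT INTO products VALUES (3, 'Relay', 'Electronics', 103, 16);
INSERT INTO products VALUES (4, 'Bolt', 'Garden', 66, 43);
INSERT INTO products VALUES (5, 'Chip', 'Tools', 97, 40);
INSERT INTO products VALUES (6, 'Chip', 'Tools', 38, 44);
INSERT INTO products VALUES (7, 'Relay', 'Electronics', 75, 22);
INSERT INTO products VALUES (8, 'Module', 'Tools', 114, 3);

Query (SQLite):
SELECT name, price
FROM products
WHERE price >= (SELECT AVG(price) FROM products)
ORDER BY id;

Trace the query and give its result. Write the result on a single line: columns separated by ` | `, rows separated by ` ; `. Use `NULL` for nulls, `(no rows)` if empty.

Bracket | 83 ; Relay | 103 ; Chip | 97 ; Module | 114

Scalar subquery: AVG(price) over all products rows = 79.375.
Keep rows where price >= that value.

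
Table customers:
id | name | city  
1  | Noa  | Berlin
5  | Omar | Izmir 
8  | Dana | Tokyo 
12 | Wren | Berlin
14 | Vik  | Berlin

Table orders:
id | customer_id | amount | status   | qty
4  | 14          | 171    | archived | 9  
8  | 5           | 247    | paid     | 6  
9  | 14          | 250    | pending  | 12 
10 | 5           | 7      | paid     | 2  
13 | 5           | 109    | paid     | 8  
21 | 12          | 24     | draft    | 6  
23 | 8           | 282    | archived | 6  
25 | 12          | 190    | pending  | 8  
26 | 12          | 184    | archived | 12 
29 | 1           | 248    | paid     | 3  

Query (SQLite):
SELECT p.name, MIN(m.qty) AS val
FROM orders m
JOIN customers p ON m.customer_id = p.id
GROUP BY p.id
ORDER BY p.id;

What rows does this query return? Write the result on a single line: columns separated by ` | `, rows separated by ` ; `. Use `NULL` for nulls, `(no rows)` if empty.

Join each orders row to its customers via customer_id.
Group joined rows by customers.id; compute MIN(m.qty) per group.
  1: ids {29} → MIN(m.qty)=3
  5: ids {8, 10, 13} → MIN(m.qty)=2
  8: ids {23} → MIN(m.qty)=6
  12: ids {21, 25, 26} → MIN(m.qty)=6
  14: ids {4, 9} → MIN(m.qty)=9

Noa | 3 ; Omar | 2 ; Dana | 6 ; Wren | 6 ; Vik | 9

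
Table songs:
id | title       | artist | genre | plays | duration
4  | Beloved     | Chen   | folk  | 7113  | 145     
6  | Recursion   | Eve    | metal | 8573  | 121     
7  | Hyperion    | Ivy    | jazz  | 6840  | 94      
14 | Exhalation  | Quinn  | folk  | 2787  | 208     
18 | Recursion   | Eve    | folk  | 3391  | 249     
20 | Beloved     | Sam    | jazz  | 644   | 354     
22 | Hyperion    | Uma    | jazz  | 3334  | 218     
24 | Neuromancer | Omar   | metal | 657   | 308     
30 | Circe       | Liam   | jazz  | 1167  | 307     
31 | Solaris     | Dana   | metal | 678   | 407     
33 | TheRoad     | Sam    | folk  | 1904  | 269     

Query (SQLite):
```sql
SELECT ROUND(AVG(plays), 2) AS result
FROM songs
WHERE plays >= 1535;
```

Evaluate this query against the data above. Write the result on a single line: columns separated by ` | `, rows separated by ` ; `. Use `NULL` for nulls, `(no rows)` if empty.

Rows where plays >= 1535 → plays values: [7113, 8573, 6840, 2787, 3391, 3334, 1904].
AVG = 33942 / 7 (rounded to 2 dp).

4848.86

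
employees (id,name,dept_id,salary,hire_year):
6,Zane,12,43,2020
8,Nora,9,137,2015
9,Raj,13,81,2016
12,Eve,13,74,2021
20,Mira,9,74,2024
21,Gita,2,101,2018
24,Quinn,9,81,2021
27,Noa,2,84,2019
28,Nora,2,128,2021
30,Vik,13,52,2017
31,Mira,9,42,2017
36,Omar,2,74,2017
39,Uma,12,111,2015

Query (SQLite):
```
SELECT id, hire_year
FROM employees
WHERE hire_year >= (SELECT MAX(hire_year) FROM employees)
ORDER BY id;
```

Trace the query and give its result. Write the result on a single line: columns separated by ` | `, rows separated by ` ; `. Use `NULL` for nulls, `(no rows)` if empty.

Scalar subquery: MAX(hire_year) over all employees rows = 2024.
Keep rows where hire_year >= that value.

20 | 2024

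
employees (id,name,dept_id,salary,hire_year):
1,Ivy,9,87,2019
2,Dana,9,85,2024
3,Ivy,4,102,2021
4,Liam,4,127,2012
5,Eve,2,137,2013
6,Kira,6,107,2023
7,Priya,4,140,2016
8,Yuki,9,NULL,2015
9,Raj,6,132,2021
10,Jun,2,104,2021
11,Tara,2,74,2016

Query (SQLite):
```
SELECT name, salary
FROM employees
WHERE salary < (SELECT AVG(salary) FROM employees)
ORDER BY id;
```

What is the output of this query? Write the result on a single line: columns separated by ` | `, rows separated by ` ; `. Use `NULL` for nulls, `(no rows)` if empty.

Scalar subquery: AVG(salary) over all employees rows = 109.5.
Keep rows where salary < that value.

Ivy | 87 ; Dana | 85 ; Ivy | 102 ; Kira | 107 ; Jun | 104 ; Tara | 74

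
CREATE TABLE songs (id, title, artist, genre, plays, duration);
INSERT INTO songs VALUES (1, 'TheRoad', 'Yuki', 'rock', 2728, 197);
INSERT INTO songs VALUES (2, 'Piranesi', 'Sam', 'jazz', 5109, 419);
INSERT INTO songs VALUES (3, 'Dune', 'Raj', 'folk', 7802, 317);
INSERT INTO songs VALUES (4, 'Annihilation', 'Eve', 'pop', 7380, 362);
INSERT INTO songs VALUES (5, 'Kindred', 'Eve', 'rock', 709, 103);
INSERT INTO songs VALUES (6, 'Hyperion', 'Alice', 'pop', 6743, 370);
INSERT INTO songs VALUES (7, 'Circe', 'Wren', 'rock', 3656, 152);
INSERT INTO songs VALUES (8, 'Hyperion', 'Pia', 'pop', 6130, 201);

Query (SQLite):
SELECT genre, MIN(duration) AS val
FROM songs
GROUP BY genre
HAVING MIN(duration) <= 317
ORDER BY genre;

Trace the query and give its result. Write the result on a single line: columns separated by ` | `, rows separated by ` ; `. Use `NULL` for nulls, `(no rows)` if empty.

folk | 317 ; pop | 201 ; rock | 103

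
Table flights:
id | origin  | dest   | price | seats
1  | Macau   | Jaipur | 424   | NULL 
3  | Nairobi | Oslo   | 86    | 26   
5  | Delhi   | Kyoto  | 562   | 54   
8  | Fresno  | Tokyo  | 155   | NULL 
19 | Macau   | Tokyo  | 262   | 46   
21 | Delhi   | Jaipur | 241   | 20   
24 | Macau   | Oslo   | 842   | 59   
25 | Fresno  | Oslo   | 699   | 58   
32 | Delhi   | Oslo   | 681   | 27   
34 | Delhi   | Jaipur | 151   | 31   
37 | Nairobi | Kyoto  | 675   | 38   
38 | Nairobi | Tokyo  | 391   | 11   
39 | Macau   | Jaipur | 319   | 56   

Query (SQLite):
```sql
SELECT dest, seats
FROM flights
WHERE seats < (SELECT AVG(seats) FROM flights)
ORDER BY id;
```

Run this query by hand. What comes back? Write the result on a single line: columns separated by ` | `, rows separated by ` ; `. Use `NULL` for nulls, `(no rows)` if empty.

Scalar subquery: AVG(seats) over all flights rows = 38.727273 (≈; comparison uses full precision).
Keep rows where seats < that value.

Oslo | 26 ; Jaipur | 20 ; Oslo | 27 ; Jaipur | 31 ; Kyoto | 38 ; Tokyo | 11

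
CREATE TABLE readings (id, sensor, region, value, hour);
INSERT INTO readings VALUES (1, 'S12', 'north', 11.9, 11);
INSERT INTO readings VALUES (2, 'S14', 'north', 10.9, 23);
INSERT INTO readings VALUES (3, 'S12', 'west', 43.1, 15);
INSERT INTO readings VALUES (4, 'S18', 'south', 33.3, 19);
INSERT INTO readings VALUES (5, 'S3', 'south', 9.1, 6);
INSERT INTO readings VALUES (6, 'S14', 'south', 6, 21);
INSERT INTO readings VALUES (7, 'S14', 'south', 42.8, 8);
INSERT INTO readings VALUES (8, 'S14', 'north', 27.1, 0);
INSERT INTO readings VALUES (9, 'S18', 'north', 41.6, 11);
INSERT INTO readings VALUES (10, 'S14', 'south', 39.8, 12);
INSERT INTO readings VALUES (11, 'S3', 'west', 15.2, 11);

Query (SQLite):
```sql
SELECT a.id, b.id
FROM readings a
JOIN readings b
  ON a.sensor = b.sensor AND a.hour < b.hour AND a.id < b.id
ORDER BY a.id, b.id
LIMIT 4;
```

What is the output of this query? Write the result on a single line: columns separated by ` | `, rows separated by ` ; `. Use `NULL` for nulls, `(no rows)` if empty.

Pairs (a,b) with same sensor, a.hour < b.hour, a.id < b.id.
sensor groups: S12:{1,3} S14:{2,6,7,8,10} S18:{4,9} S3:{5,11}
Ordered by (a.id, b.id); first 4.

1 | 3 ; 5 | 11 ; 7 | 10 ; 8 | 10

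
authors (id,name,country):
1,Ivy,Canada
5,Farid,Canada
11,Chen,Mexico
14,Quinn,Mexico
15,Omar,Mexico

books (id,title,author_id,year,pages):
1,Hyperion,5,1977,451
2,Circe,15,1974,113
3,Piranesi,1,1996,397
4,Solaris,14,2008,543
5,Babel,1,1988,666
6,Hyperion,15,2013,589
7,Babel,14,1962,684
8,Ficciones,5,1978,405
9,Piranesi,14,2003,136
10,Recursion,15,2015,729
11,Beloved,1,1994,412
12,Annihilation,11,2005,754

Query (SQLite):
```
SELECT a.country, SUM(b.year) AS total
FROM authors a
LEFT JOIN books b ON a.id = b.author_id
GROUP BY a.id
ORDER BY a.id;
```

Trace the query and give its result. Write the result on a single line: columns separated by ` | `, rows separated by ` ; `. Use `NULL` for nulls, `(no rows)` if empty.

LEFT JOIN keeps every authors row; unmatched ones get NULL for books columns.
Group by authors.id and compute SUM(b.year). SUM over an all-NULL group is NULL.
  1: ids {3, 5, 11} → SUM(b.year)=5978
  5: ids {1, 8} → SUM(b.year)=3955
  11: ids {12} → SUM(b.year)=2005
  14: ids {4, 7, 9} → SUM(b.year)=5973
  15: ids {2, 6, 10} → SUM(b.year)=6002

Canada | 5978 ; Canada | 3955 ; Mexico | 2005 ; Mexico | 5973 ; Mexico | 6002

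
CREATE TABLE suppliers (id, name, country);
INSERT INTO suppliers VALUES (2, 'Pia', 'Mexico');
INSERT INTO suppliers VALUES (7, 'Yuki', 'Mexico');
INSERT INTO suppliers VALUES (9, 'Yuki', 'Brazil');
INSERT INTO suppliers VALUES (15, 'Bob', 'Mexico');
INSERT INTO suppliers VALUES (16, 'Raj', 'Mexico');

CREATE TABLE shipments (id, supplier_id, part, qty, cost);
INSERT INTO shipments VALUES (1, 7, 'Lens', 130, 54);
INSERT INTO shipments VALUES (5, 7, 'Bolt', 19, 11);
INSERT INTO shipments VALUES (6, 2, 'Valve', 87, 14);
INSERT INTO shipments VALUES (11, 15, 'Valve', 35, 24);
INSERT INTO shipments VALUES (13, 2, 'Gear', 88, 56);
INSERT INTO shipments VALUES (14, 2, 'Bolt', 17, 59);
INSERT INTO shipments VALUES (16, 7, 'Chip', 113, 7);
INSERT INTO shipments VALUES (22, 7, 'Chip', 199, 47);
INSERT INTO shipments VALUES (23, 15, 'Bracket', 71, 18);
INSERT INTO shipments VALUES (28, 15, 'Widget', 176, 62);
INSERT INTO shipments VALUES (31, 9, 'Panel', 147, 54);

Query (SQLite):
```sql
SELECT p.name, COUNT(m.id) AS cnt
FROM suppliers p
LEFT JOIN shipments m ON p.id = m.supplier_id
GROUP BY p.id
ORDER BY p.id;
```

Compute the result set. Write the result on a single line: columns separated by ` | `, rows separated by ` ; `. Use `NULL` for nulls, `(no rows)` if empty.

LEFT JOIN keeps every suppliers row; unmatched ones get NULL for shipments columns.
Group by suppliers.id and compute COUNT(m.id). COUNT(col) of an all-NULL group is 0.
  2: ids {6, 13, 14} → COUNT(m.id)=3
  7: ids {1, 5, 16, 22} → COUNT(m.id)=4
  9: ids {31} → COUNT(m.id)=1
  15: ids {11, 23, 28} → COUNT(m.id)=3
  16: ids {—} → COUNT(m.id)=0

Pia | 3 ; Yuki | 4 ; Yuki | 1 ; Bob | 3 ; Raj | 0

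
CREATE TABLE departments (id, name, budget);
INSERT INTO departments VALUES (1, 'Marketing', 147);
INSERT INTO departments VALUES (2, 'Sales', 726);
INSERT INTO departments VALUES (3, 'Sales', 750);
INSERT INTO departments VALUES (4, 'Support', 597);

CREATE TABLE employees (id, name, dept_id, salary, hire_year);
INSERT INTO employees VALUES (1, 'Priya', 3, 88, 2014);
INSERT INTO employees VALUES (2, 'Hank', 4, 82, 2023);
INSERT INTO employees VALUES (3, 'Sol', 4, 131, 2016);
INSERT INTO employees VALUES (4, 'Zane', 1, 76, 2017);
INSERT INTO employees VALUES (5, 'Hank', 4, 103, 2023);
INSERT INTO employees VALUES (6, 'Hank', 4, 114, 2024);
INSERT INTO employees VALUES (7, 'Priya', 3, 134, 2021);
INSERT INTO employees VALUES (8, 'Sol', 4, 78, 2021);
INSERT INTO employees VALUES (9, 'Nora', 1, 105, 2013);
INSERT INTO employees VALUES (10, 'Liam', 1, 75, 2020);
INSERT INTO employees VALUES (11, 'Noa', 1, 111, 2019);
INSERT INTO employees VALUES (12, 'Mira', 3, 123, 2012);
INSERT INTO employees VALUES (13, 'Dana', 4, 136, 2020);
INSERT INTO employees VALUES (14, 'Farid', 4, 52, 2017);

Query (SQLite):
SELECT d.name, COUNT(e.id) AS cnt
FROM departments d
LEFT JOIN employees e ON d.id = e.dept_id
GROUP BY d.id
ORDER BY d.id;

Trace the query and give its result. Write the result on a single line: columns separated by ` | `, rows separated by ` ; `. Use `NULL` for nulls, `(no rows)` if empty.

LEFT JOIN keeps every departments row; unmatched ones get NULL for employees columns.
Group by departments.id and compute COUNT(e.id). COUNT(col) of an all-NULL group is 0.
  1: ids {4, 9, 10, 11} → COUNT(e.id)=4
  2: ids {—} → COUNT(e.id)=0
  3: ids {1, 7, 12} → COUNT(e.id)=3
  4: ids {2, 3, 5, 6, 8, 13, 14} → COUNT(e.id)=7

Marketing | 4 ; Sales | 0 ; Sales | 3 ; Support | 7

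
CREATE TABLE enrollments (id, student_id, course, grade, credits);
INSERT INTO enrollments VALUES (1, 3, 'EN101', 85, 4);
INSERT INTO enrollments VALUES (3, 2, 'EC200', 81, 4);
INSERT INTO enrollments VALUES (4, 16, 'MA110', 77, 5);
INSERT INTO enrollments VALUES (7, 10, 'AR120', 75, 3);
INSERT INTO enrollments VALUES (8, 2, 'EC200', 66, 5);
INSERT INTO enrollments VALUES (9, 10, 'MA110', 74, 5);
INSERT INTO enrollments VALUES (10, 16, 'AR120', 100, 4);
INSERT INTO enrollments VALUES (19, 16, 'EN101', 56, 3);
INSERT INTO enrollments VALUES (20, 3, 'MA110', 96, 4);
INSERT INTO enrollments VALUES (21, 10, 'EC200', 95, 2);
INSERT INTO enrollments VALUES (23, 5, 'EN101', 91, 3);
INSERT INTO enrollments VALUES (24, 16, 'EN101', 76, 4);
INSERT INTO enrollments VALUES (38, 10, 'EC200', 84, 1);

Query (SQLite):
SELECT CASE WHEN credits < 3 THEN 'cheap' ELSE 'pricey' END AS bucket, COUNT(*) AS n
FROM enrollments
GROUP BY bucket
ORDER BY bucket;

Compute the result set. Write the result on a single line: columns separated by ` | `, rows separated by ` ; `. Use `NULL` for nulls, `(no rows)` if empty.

Bucket rows by credits < 3 → 'cheap' else 'pricey'; count each bucket.

cheap | 2 ; pricey | 11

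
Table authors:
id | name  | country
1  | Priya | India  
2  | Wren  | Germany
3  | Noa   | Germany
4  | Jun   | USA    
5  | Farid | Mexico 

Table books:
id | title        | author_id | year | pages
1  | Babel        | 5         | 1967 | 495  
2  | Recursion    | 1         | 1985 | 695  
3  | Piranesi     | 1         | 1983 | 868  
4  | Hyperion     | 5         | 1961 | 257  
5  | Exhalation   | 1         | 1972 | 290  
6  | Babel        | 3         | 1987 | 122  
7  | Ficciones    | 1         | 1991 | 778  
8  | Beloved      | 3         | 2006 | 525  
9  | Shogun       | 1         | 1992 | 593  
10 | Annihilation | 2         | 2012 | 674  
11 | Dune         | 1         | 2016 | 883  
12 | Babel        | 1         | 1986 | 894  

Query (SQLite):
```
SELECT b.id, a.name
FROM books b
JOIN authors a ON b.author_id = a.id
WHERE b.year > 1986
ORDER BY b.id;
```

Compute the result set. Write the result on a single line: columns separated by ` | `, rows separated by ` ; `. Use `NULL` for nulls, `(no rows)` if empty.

Each books row matches the authors row where author_id = authors.id.
Then keep rows with b.year > 1986.

6 | Noa ; 7 | Priya ; 8 | Noa ; 9 | Priya ; 10 | Wren ; 11 | Priya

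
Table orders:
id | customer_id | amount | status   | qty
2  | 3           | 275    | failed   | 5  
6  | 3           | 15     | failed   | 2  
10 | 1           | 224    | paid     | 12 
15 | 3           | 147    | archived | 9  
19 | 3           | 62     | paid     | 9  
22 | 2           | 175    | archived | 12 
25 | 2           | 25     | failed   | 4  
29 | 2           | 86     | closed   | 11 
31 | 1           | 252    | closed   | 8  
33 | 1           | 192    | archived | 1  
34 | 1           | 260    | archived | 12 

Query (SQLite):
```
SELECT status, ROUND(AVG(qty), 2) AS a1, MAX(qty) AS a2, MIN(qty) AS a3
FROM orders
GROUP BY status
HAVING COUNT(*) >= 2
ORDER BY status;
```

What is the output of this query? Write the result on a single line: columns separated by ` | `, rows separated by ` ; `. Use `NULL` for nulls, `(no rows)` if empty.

Group orders by status.
Per group compute: ROUND(AVG(qty), 2), MAX(qty), MIN(qty).
HAVING: drop groups with fewer than 2 rows.
  archived: ids {15, 22, 33, 34} → ROUND(AVG(qty), 2)=8.5, MAX(qty)=12, MIN(qty)=1
  closed: ids {29, 31} → ROUND(AVG(qty), 2)=9.5, MAX(qty)=11, MIN(qty)=8
  failed: ids {2, 6, 25} → ROUND(AVG(qty), 2)=3.67, MAX(qty)=5, MIN(qty)=2
  paid: ids {10, 19} → ROUND(AVG(qty), 2)=10.5, MAX(qty)=12, MIN(qty)=9

archived | 8.5 | 12 | 1 ; closed | 9.5 | 11 | 8 ; failed | 3.67 | 5 | 2 ; paid | 10.5 | 12 | 9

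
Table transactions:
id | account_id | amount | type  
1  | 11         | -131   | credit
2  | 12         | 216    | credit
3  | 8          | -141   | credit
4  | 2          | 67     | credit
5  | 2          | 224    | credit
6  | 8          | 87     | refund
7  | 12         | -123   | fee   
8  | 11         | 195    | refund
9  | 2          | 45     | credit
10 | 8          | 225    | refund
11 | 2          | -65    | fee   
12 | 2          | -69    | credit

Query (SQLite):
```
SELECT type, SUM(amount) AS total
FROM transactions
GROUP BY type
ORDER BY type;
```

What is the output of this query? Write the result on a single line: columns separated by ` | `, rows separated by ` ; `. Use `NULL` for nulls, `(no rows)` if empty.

credit | 211 ; fee | -188 ; refund | 507

Partition transactions by type; compute SUM(amount) within each group.
  credit: ids {1, 2, 3, 4, 5, 9, 12} → SUM(amount)=211
  fee: ids {7, 11} → SUM(amount)=-188
  refund: ids {6, 8, 10} → SUM(amount)=507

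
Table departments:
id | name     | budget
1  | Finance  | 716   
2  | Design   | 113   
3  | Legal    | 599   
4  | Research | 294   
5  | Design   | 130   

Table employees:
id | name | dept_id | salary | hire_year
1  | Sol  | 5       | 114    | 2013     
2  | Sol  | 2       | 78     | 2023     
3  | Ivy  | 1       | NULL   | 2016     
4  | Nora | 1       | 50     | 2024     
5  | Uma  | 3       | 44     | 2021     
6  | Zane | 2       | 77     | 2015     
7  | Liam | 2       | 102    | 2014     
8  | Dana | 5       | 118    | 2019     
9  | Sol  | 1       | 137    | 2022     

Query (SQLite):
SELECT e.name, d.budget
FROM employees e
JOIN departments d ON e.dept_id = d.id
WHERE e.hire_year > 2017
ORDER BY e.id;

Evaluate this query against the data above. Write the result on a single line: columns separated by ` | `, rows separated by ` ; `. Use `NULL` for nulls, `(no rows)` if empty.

Each employees row matches the departments row where dept_id = departments.id.
Then keep rows with e.hire_year > 2017.

Sol | 113 ; Nora | 716 ; Uma | 599 ; Dana | 130 ; Sol | 716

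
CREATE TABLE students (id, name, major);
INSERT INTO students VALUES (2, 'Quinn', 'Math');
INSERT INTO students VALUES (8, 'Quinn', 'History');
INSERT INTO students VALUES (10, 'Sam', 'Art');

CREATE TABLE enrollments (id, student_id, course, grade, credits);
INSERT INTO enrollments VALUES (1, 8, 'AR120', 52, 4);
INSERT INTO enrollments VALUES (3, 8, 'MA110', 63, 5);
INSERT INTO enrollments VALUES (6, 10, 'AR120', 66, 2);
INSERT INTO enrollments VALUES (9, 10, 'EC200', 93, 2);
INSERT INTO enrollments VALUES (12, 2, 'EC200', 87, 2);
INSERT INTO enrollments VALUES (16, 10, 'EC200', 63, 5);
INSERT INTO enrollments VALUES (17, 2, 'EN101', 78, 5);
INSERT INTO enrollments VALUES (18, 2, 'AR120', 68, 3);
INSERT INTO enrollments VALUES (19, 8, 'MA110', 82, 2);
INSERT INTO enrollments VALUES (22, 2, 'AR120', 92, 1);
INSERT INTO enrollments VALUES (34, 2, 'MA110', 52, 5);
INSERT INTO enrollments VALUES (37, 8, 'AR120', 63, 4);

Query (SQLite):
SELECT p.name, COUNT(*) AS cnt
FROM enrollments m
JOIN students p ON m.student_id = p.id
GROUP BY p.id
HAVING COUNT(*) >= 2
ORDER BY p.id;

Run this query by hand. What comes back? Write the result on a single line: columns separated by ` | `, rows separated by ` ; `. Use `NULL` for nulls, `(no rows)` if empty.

Quinn | 5 ; Quinn | 4 ; Sam | 3

Join each enrollments row to its students via student_id.
Group joined rows by students.id; compute COUNT(*) per group.
HAVING: keep groups with count ≥ 2.
  2: ids {12, 17, 18, 22, 34} → COUNT(*)=5
  8: ids {1, 3, 19, 37} → COUNT(*)=4
  10: ids {6, 9, 16} → COUNT(*)=3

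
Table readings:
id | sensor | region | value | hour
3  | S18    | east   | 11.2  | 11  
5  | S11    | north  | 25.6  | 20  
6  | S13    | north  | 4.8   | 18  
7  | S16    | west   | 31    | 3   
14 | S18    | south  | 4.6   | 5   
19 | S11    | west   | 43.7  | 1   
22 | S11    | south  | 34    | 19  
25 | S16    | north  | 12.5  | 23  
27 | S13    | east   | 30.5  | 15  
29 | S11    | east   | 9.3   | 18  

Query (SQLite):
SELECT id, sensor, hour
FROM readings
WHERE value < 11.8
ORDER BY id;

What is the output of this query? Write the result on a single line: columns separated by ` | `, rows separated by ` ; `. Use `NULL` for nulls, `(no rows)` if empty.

value < 11.8: ids {3, 6, 14, 29}

3 | S18 | 11 ; 6 | S13 | 18 ; 14 | S18 | 5 ; 29 | S11 | 18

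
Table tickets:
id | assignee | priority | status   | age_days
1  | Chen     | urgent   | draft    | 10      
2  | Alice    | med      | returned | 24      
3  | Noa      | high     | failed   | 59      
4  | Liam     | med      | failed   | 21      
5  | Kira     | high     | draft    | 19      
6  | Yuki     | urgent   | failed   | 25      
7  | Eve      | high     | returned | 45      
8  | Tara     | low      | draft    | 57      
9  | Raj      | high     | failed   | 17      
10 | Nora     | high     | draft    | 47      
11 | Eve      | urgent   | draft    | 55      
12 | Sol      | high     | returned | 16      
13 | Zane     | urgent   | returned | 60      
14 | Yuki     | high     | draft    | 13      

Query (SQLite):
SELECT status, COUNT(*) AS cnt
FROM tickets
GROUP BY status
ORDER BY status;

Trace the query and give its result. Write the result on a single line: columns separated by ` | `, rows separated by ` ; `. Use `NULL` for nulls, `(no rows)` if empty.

Partition tickets by status; compute COUNT(*) within each group.
  draft: ids {1, 5, 8, 10, 11, 14} → COUNT(*)=6
  failed: ids {3, 4, 6, 9} → COUNT(*)=4
  returned: ids {2, 7, 12, 13} → COUNT(*)=4

draft | 6 ; failed | 4 ; returned | 4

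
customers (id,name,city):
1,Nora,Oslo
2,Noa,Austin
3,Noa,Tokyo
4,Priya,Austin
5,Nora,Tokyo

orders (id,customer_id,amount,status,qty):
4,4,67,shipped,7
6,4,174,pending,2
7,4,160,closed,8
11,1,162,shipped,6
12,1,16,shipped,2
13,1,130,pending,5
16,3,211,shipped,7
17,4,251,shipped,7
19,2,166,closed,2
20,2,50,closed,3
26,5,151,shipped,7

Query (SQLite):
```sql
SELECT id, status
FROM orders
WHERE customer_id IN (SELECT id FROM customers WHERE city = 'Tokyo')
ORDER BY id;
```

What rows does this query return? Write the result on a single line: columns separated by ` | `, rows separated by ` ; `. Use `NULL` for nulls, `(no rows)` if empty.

16 | shipped ; 26 | shipped

Inner query: customers.id where city = 'Tokyo'.
Outer: keep orders rows whose customer_id is in that set.
Inner query → {3, 5}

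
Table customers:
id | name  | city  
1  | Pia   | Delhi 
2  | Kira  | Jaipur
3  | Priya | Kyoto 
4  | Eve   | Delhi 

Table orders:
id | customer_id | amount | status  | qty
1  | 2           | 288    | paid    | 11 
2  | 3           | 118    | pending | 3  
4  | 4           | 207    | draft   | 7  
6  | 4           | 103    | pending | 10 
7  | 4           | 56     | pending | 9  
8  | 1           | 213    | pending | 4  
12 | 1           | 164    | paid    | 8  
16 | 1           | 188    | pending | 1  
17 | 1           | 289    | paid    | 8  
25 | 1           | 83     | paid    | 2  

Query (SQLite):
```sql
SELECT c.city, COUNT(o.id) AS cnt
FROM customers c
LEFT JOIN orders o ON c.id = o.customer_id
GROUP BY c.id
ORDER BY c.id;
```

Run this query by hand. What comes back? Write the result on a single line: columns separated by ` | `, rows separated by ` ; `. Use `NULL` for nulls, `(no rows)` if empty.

Delhi | 5 ; Jaipur | 1 ; Kyoto | 1 ; Delhi | 3

LEFT JOIN keeps every customers row; unmatched ones get NULL for orders columns.
Group by customers.id and compute COUNT(o.id). COUNT(col) of an all-NULL group is 0.
  1: ids {8, 12, 16, 17, 25} → COUNT(o.id)=5
  2: ids {1} → COUNT(o.id)=1
  3: ids {2} → COUNT(o.id)=1
  4: ids {4, 6, 7} → COUNT(o.id)=3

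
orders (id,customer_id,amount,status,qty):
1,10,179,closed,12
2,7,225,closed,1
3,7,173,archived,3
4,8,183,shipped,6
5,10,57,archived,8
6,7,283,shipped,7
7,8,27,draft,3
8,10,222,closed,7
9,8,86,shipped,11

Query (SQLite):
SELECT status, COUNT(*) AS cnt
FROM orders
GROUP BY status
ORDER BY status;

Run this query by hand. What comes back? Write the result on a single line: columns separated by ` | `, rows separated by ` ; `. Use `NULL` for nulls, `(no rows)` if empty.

archived | 2 ; closed | 3 ; draft | 1 ; shipped | 3

Partition orders by status; compute COUNT(*) within each group.
  archived: ids {3, 5} → COUNT(*)=2
  closed: ids {1, 2, 8} → COUNT(*)=3
  draft: ids {7} → COUNT(*)=1
  shipped: ids {4, 6, 9} → COUNT(*)=3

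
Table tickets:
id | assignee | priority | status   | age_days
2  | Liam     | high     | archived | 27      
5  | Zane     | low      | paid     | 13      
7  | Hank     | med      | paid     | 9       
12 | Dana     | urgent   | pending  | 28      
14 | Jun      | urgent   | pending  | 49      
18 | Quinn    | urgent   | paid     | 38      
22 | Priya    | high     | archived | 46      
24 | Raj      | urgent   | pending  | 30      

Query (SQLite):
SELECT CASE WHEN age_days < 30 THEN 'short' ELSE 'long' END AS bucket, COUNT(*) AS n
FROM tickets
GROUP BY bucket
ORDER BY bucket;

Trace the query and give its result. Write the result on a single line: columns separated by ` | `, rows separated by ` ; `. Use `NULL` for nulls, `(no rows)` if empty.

long | 4 ; short | 4

Bucket rows by age_days < 30 → 'short' else 'long'; count each bucket.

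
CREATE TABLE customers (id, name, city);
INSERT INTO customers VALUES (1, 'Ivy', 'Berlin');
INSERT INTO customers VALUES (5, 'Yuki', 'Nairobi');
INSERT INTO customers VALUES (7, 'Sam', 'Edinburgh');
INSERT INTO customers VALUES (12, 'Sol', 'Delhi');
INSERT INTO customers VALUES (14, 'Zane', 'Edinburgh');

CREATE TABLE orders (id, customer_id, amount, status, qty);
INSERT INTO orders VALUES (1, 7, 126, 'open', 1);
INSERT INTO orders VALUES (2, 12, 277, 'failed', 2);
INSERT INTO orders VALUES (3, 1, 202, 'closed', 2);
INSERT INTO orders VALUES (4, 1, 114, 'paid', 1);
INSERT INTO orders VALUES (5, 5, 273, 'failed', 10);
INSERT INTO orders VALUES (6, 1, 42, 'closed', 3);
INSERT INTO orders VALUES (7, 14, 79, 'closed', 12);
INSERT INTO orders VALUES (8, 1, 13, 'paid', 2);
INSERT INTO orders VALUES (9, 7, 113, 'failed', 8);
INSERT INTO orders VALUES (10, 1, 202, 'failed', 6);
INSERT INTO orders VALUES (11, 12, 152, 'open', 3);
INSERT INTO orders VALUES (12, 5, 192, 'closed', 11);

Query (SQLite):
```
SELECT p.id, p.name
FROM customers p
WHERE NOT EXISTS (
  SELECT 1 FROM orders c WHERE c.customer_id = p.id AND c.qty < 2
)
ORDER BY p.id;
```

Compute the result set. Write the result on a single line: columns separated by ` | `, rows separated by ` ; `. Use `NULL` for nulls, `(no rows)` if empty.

5 | Yuki ; 12 | Sol ; 14 | Zane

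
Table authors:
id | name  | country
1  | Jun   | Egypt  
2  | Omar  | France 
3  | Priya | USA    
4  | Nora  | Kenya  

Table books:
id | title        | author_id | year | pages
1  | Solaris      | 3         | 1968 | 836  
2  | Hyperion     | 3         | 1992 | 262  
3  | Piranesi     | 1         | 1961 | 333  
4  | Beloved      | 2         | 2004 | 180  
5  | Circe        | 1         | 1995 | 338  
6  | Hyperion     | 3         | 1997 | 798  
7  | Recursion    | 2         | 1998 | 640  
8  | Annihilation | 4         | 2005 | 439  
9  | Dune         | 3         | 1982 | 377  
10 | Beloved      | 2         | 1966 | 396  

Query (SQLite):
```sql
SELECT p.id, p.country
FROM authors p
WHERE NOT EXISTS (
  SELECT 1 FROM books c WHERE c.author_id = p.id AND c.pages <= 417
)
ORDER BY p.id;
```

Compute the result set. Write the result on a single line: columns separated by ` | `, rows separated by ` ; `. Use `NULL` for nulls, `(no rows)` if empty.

4 | Kenya

For each authors row, check whether any books with matching author_id has pages <= 417.
Keep rows where that is false.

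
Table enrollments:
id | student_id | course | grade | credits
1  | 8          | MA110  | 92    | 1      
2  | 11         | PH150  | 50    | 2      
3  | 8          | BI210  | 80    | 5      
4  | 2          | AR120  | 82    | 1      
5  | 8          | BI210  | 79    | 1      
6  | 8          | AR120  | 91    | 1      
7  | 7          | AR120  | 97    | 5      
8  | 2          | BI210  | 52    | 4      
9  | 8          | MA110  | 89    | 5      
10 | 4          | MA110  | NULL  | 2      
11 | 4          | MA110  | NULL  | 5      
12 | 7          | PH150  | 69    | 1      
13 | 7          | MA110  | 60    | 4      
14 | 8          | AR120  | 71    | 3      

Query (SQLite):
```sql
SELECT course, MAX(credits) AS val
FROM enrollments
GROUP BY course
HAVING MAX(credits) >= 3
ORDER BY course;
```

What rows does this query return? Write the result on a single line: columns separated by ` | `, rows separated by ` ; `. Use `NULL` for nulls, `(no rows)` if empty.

Partition enrollments by course; compute MAX(credits) within each group.
HAVING: keep groups where MAX(credits) >= 3.
  AR120: ids {4, 6, 7, 14} → MAX(credits)=5
  BI210: ids {3, 5, 8} → MAX(credits)=5
  MA110: ids {1, 9, 10, 11, 13} → MAX(credits)=5
  PH150: ids {2, 12} → MAX(credits)=2

AR120 | 5 ; BI210 | 5 ; MA110 | 5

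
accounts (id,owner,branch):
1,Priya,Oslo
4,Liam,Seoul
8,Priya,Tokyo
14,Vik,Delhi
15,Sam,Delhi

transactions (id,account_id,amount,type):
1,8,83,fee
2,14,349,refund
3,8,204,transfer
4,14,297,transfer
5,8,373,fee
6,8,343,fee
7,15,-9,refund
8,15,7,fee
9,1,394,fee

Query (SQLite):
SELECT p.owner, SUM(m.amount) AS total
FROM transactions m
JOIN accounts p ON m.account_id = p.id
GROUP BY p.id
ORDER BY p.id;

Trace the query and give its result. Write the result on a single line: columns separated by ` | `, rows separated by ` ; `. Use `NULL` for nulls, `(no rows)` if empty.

Priya | 394 ; Priya | 1003 ; Vik | 646 ; Sam | -2

Join each transactions row to its accounts via account_id.
Group joined rows by accounts.id; compute SUM(m.amount) per group.
  1: ids {9} → SUM(m.amount)=394
  8: ids {1, 3, 5, 6} → SUM(m.amount)=1003
  14: ids {2, 4} → SUM(m.amount)=646
  15: ids {7, 8} → SUM(m.amount)=-2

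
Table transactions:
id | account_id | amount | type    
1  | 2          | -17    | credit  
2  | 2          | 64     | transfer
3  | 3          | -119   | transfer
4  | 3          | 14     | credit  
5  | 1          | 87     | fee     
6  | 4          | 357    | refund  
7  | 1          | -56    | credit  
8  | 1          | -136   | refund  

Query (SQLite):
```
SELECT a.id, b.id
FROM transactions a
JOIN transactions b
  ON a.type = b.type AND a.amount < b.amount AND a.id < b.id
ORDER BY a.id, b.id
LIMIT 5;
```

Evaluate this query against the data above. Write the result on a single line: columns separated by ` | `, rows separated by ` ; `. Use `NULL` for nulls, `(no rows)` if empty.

1 | 4

Pairs (a,b) with same type, a.amount < b.amount, a.id < b.id.
type groups: credit:{1,4,7} fee:{5} refund:{6,8} transfer:{2,3}
Ordered by (a.id, b.id); first 5.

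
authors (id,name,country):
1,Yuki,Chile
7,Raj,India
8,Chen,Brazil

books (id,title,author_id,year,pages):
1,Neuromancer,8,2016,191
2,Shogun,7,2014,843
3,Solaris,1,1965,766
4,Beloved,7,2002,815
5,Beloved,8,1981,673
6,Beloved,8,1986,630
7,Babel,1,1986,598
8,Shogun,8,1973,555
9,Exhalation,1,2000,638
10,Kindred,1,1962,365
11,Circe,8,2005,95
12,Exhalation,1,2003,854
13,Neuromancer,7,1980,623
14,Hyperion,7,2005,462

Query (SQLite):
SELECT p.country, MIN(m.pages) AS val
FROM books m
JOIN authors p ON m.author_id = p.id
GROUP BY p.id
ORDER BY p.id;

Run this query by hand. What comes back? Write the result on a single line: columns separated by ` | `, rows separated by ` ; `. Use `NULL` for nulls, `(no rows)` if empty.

Join each books row to its authors via author_id.
Group joined rows by authors.id; compute MIN(m.pages) per group.
  1: ids {3, 7, 9, 10, 12} → MIN(m.pages)=365
  7: ids {2, 4, 13, 14} → MIN(m.pages)=462
  8: ids {1, 5, 6, 8, 11} → MIN(m.pages)=95

Chile | 365 ; India | 462 ; Brazil | 95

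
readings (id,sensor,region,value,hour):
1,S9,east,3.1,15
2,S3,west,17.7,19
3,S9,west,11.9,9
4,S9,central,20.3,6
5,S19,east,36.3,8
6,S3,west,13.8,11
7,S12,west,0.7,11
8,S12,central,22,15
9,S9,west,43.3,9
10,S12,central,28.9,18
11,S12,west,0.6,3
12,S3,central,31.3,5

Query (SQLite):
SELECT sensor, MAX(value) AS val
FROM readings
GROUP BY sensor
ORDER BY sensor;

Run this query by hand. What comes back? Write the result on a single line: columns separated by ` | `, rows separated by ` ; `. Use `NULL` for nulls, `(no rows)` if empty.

S12 | 28.9 ; S19 | 36.3 ; S3 | 31.3 ; S9 | 43.3

Partition readings by sensor; compute MAX(value) within each group.
  S12: ids {7, 8, 10, 11} → MAX(value)=28.9
  S19: ids {5} → MAX(value)=36.3
  S3: ids {2, 6, 12} → MAX(value)=31.3
  S9: ids {1, 3, 4, 9} → MAX(value)=43.3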